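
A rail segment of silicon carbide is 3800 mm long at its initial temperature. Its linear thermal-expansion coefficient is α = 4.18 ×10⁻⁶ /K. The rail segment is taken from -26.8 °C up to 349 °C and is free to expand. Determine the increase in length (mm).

5.97 mm

ΔT = 349 − (-26.8) = 375.8 K.
ΔL = α·L₀·ΔT = 4.18×10⁻⁶ × 3800 mm × 375.8 K = 5.97 mm.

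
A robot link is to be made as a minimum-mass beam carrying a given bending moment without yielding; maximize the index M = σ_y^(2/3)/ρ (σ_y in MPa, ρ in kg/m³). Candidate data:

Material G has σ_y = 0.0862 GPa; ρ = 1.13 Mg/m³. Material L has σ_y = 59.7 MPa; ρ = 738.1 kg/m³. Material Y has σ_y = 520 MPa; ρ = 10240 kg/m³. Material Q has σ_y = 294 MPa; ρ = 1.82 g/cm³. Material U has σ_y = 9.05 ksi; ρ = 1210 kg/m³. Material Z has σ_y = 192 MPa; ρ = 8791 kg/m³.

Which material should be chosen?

Putting every candidate on a common basis:
  material G: σ_y = 86.20 MPa, ρ = 1130 kg/m³
  material L: σ_y = 59.70 MPa, ρ = 738.1 kg/m³
  material Y: σ_y = 520.0 MPa, ρ = 10240 kg/m³
  material Q: σ_y = 294.0 MPa, ρ = 1820 kg/m³
  material U: σ_y = 62.40 MPa, ρ = 1210 kg/m³
  material Z: σ_y = 192.0 MPa, ρ = 8791 kg/m³
  material Q: M = 24.3×10⁻³
  material L: M = 20.7×10⁻³
  material G: M = 17.3×10⁻³
  material U: M = 13.0×10⁻³
  material Y: M = 6.31×10⁻³
  material Z: M = 3.79×10⁻³
Material Q has the largest M.

material Q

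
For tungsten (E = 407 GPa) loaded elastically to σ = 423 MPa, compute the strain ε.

ε = σ/E = 423 / 407000 = 1.04×10⁻³.

1.04×10⁻³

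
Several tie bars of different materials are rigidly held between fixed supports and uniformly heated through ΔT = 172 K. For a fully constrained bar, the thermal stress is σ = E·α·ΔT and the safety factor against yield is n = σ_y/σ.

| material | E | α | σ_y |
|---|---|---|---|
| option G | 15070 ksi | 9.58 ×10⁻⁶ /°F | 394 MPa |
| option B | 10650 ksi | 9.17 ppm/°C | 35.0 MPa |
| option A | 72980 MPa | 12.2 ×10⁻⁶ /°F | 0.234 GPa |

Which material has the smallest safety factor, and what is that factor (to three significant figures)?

option B, n = 0.302

With everything in SI (GPa, ×10⁻⁶/K, MPa):
  option G: E = 103.9, α = 17.2, σ_y = 394.0 → σ = 308 MPa, n = 1.28
  option B: E = 73.43, α = 9.17, σ_y = 35.00 → σ = 116 MPa, n = 0.302
  option A: E = 72.98, α = 22.0, σ_y = 234.0 → σ = 276 MPa, n = 0.849
Smallest n: option B with n = 0.302.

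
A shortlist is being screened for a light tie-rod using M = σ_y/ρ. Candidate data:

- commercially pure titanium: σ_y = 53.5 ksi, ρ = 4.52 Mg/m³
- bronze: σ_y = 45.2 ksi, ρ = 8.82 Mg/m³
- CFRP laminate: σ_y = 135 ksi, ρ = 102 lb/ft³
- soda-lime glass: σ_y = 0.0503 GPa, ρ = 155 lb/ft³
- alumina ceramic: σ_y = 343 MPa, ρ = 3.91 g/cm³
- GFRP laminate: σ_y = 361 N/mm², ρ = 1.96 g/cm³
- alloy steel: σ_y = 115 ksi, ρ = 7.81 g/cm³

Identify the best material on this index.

CFRP laminate

After converting to SI:
  commercially pure titanium: σ_y = 368.9 MPa, ρ = 4520 kg/m³
  bronze: σ_y = 311.6 MPa, ρ = 8820 kg/m³
  CFRP laminate: σ_y = 930.8 MPa, ρ = 1634 kg/m³
  soda-lime glass: σ_y = 50.30 MPa, ρ = 2483 kg/m³
  alumina ceramic: σ_y = 343.0 MPa, ρ = 3910 kg/m³
  GFRP laminate: σ_y = 361.0 MPa, ρ = 1960 kg/m³
  alloy steel: σ_y = 792.9 MPa, ρ = 7810 kg/m³
  CFRP laminate: M = 570 kN·m/kg
  GFRP laminate: M = 184 kN·m/kg
  alloy steel: M = 102 kN·m/kg
  alumina ceramic: M = 87.7 kN·m/kg
  commercially pure titanium: M = 81.6 kN·m/kg
  bronze: M = 35.3 kN·m/kg
  soda-lime glass: M = 20.3 kN·m/kg
CFRP laminate ranks first.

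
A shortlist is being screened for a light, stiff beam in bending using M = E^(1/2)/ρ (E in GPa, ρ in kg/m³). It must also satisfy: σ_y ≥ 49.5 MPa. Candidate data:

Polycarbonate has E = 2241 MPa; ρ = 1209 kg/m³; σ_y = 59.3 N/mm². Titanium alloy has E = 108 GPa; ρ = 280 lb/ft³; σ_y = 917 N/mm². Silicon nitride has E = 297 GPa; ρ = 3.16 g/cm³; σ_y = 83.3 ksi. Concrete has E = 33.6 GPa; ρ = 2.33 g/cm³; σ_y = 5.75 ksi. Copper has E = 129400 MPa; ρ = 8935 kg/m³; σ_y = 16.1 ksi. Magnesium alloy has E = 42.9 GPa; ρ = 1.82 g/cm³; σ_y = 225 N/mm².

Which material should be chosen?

Screen on constraints: σ_y ≥ 49.5 MPa. Survivors: polycarbonate, titanium alloy, silicon nitride, copper, magnesium alloy.
Putting every candidate on a common basis:
  polycarbonate: E = 2.241 GPa, ρ = 1209 kg/m³
  titanium alloy: E = 108.0 GPa, ρ = 4485 kg/m³
  silicon nitride: E = 297.0 GPa, ρ = 3160 kg/m³
  copper: E = 129.4 GPa, ρ = 8935 kg/m³
  magnesium alloy: E = 42.90 GPa, ρ = 1820 kg/m³
  silicon nitride: M = 5.45×10⁻³
  magnesium alloy: M = 3.60×10⁻³
  titanium alloy: M = 2.32×10⁻³
  copper: M = 1.27×10⁻³
  polycarbonate: M = 1.24×10⁻³
The maximum is for silicon nitride.

silicon nitride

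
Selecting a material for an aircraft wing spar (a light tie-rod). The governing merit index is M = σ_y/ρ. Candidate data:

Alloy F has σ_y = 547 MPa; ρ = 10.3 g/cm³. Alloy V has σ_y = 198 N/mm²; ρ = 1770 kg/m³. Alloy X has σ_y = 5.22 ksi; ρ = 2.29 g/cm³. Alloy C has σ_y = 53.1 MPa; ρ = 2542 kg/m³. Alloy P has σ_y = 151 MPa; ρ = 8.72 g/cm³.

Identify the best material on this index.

alloy V

Putting every candidate on a common basis:
  alloy F: σ_y = 547.0 MPa, ρ = 10300 kg/m³
  alloy V: σ_y = 198.0 MPa, ρ = 1770 kg/m³
  alloy X: σ_y = 35.99 MPa, ρ = 2290 kg/m³
  alloy C: σ_y = 53.10 MPa, ρ = 2542 kg/m³
  alloy P: σ_y = 151.0 MPa, ρ = 8720 kg/m³
  alloy V: M = 112 kN·m/kg
  alloy F: M = 53.1 kN·m/kg
  alloy C: M = 20.9 kN·m/kg
  alloy P: M = 17.3 kN·m/kg
  alloy X: M = 15.7 kN·m/kg
The maximum is for alloy V.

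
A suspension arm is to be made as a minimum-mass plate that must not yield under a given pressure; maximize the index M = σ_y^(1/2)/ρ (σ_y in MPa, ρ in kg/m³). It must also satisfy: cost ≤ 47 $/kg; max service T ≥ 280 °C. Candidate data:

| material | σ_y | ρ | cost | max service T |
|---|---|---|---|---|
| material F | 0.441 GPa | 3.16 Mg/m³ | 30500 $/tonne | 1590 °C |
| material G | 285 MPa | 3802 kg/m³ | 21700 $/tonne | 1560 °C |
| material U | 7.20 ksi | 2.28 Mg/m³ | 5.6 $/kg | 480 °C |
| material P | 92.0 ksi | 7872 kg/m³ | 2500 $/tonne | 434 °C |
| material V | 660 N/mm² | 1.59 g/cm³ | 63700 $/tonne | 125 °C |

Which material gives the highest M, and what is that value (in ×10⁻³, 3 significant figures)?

Screen on constraints: cost ≤ 47 $/kg; max service T ≥ 280 °C. Survivors: material F, material G, material U, material P.
Convert each candidate to consistent units, then evaluate M:
  material F: σ_y = 441.0 MPa, ρ = 3160 kg/m³
  material G: σ_y = 285.0 MPa, ρ = 3802 kg/m³
  material U: σ_y = 49.64 MPa, ρ = 2280 kg/m³
  material P: σ_y = 634.3 MPa, ρ = 7872 kg/m³
  material F: M = 6.65×10⁻³
  material G: M = 4.44×10⁻³
  material P: M = 3.20×10⁻³
  material U: M = 3.09×10⁻³
Material F has the largest M.

material F, M = 6.65×10⁻³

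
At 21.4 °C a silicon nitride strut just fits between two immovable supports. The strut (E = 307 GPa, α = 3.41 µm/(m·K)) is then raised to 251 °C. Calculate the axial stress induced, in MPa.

ΔT = 229.6 K. Constrained thermal stress σ = E·α·ΔT = 307.0×10³ MPa × 3.41×10⁻⁶ × 229.6 = 240 MPa (compressive).

240 MPa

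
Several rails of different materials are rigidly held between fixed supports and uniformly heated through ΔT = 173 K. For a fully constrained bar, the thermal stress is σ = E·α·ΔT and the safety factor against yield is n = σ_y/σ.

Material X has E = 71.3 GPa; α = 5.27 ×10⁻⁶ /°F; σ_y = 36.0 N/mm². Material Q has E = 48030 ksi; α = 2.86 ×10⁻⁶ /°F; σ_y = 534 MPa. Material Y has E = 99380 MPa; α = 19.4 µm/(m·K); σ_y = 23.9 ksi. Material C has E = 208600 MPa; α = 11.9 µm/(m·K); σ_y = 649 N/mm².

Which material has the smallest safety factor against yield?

With everything in SI (GPa, ×10⁻⁶/K, MPa):
  material X: E = 71.30, α = 9.49, σ_y = 36.00 → σ = 117 MPa, n = 0.308
  material Q: E = 331.2, α = 5.15, σ_y = 534.0 → σ = 295 MPa, n = 1.81
  material Y: E = 99.38, α = 19.4, σ_y = 164.8 → σ = 334 MPa, n = 0.494
  material C: E = 208.6, α = 11.9, σ_y = 649.0 → σ = 429 MPa, n = 1.51
The minimum is material X at n = 0.308.

material X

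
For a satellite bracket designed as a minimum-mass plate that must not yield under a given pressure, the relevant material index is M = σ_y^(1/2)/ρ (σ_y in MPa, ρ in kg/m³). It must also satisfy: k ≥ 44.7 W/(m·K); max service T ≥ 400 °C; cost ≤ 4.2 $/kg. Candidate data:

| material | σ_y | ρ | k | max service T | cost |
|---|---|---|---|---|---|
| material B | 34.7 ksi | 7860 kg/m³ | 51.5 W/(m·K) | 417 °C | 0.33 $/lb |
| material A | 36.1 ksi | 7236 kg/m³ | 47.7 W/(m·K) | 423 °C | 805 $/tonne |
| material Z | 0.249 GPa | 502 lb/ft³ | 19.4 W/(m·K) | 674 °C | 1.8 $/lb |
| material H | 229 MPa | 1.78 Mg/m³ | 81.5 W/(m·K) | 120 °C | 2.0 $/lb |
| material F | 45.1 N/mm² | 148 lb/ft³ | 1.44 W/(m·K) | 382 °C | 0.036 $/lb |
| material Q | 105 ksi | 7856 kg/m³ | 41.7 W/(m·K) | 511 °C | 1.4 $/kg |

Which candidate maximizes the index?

material A

Screen on constraints: k ≥ 44.7 W/(m·K); max service T ≥ 400 °C; cost ≤ 4.2 $/kg. Survivors: material B, material A.
Convert each candidate to consistent units, then evaluate M:
  material B: σ_y = 239.2 MPa, ρ = 7860 kg/m³
  material A: σ_y = 248.9 MPa, ρ = 7236 kg/m³
  material A: M = 2.18×10⁻³
  material B: M = 1.97×10⁻³
Material A ranks first.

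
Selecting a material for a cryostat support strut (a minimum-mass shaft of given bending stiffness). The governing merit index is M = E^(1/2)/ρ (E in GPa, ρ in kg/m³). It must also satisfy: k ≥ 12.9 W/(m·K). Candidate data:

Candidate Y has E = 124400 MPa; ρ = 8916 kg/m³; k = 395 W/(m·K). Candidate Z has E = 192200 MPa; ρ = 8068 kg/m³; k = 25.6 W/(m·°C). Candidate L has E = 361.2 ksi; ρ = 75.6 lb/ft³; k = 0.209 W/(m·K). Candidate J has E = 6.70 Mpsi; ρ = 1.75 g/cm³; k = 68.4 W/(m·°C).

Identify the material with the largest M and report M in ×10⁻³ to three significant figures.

candidate J, M = 3.88×10⁻³

Screen on constraints: k ≥ 12.9 W/(m·K). Survivors: candidate Y, candidate Z, candidate J.
Putting every candidate on a common basis:
  candidate Y: E = 124.4 GPa, ρ = 8916 kg/m³
  candidate Z: E = 192.2 GPa, ρ = 8068 kg/m³
  candidate J: E = 46.19 GPa, ρ = 1750 kg/m³
  candidate J: M = 3.88×10⁻³
  candidate Z: M = 1.72×10⁻³
  candidate Y: M = 1.25×10⁻³
Highest index: candidate J.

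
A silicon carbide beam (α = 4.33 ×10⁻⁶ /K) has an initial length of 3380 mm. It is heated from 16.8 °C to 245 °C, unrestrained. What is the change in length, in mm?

ΔT = 245 − 16.8 = 228.2 K.
ΔL = α·L₀·ΔT = 4.33×10⁻⁶ × 3380 mm × 228.2 K = 3.34 mm.

3.34 mm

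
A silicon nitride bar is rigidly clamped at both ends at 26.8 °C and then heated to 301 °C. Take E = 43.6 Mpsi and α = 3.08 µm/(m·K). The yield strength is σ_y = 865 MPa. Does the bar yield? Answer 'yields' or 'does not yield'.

E = 43.6 Mpsi = 300.6 GPa.
ΔT = 274.2 K. Constrained thermal stress σ = E·α·ΔT = 300.6×10³ MPa × 3.08×10⁻⁶ × 274.2 = 254 MPa (compressive).
Compare to σ_y = 865 MPa: σ < σ_y, so it does not yield.

does not yield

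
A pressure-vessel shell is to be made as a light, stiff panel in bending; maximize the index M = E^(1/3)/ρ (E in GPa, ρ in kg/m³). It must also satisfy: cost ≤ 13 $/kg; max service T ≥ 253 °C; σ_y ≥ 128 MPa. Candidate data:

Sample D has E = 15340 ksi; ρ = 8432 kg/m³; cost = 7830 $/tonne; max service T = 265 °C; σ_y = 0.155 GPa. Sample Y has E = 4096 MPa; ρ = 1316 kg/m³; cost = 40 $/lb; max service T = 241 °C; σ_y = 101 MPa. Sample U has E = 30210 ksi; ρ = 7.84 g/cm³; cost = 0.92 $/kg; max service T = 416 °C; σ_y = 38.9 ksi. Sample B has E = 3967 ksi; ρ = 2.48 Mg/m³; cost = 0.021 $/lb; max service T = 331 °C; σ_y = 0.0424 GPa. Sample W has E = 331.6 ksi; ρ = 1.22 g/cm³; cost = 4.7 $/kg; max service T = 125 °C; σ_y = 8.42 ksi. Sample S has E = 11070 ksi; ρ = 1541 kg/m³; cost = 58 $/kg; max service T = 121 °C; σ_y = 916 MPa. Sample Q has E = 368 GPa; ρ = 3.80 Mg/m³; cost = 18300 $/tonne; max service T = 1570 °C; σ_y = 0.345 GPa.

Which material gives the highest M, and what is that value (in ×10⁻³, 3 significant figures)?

sample U, M = 0.756×10⁻³

Screen on constraints: cost ≤ 13 $/kg; max service T ≥ 253 °C; σ_y ≥ 128 MPa. Survivors: sample D, sample U.
Convert each candidate to consistent units, then evaluate M:
  sample D: E = 105.8 GPa, ρ = 8432 kg/m³
  sample U: E = 208.3 GPa, ρ = 7840 kg/m³
  sample U: M = 0.756×10⁻³
  sample D: M = 0.561×10⁻³
Highest index: sample U.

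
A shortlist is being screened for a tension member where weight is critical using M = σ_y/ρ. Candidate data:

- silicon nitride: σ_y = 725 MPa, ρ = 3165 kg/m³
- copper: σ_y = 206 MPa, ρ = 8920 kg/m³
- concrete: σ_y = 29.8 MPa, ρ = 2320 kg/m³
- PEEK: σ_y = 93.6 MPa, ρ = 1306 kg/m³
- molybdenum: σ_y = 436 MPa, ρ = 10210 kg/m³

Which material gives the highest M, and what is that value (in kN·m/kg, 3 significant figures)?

Per-candidate index values:
  silicon nitride: M = 229 kN·m/kg
  PEEK: M = 71.7 kN·m/kg
  molybdenum: M = 42.7 kN·m/kg
  copper: M = 23.1 kN·m/kg
  concrete: M = 12.8 kN·m/kg
The maximum is for silicon nitride.

silicon nitride, M = 229 kN·m/kg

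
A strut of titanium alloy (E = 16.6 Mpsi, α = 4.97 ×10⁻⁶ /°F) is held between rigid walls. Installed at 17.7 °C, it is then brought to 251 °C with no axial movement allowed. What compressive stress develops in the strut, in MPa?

239 MPa

E = 16.6 Mpsi = 114.5 GPa.
α = 4.97×10⁻⁶/°F × 9/5 = 8.95×10⁻⁶/K.
ΔT = 233.3 K. Constrained thermal stress σ = E·α·ΔT = 114.5×10³ MPa × 8.95×10⁻⁶ × 233.3 = 239 MPa (compressive).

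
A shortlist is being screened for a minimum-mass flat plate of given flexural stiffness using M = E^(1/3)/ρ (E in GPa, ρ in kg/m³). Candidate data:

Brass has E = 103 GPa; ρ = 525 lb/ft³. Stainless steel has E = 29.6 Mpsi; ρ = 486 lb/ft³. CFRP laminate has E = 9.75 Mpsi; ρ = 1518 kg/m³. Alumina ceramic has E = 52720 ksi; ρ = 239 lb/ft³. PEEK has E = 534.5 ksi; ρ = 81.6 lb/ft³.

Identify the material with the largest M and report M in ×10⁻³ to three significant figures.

Putting every candidate on a common basis:
  brass: E = 103.0 GPa, ρ = 8410 kg/m³
  stainless steel: E = 204.1 GPa, ρ = 7785 kg/m³
  CFRP laminate: E = 67.22 GPa, ρ = 1518 kg/m³
  alumina ceramic: E = 363.5 GPa, ρ = 3828 kg/m³
  PEEK: E = 3.685 GPa, ρ = 1307 kg/m³
  CFRP laminate: M = 2.68×10⁻³
  alumina ceramic: M = 1.86×10⁻³
  PEEK: M = 1.18×10⁻³
  stainless steel: M = 0.756×10⁻³
  brass: M = 0.557×10⁻³
Highest index: CFRP laminate.

CFRP laminate, M = 2.68×10⁻³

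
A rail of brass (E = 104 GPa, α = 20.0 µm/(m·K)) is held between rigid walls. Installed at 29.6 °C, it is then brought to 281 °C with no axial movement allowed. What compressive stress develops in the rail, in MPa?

ΔT = 251.4 K. Constrained thermal stress σ = E·α·ΔT = 104.0×10³ MPa × 20.0×10⁻⁶ × 251.4 = 523 MPa (compressive).

523 MPa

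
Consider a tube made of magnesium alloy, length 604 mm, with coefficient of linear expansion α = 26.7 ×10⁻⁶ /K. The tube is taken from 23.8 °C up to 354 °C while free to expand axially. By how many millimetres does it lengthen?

5.33 mm

ΔT = 354 − 23.8 = 330.2 K.
ΔL = α·L₀·ΔT = 26.7×10⁻⁶ × 604 mm × 330.2 K = 5.33 mm.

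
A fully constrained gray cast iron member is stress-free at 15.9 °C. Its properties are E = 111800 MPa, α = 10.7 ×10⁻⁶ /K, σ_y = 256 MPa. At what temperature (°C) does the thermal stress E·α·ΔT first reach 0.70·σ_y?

166 °C

E = 111800 MPa = 111.8 GPa.
E·α·ΔT = 179.2 MPa ⇒ ΔT = 179.2 / (111.8×10³ × 10.7×10⁻⁶) = 149.8 K.
T = 15.9 + 149.8 = 165.7 °C.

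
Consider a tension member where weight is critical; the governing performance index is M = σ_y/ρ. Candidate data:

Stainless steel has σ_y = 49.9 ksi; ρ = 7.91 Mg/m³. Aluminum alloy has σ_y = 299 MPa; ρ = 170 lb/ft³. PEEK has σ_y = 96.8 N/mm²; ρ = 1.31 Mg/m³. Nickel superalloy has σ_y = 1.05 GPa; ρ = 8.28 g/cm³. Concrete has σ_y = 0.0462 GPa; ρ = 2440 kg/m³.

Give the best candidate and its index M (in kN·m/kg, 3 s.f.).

nickel superalloy, M = 127 kN·m/kg

Putting every candidate on a common basis:
  stainless steel: σ_y = 344.0 MPa, ρ = 7910 kg/m³
  aluminum alloy: σ_y = 299.0 MPa, ρ = 2723 kg/m³
  PEEK: σ_y = 96.80 MPa, ρ = 1310 kg/m³
  nickel superalloy: σ_y = 1050 MPa, ρ = 8280 kg/m³
  concrete: σ_y = 46.20 MPa, ρ = 2440 kg/m³
  nickel superalloy: M = 127 kN·m/kg
  aluminum alloy: M = 110 kN·m/kg
  PEEK: M = 73.9 kN·m/kg
  stainless steel: M = 43.5 kN·m/kg
  concrete: M = 18.9 kN·m/kg
Nickel superalloy ranks first.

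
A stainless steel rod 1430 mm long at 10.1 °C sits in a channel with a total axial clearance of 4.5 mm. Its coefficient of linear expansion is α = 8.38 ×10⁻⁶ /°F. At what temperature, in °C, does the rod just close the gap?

219 °C

α = 8.38×10⁻⁶/°F × 9/5 = 15.1×10⁻⁶/K.
α·L₀·ΔT = 4.5 mm ⇒ ΔT = 4.5 / (15.1×10⁻⁶ × 1430.0) = 208.6 K.
T = 10.1 + 208.6 = 218.7 °C.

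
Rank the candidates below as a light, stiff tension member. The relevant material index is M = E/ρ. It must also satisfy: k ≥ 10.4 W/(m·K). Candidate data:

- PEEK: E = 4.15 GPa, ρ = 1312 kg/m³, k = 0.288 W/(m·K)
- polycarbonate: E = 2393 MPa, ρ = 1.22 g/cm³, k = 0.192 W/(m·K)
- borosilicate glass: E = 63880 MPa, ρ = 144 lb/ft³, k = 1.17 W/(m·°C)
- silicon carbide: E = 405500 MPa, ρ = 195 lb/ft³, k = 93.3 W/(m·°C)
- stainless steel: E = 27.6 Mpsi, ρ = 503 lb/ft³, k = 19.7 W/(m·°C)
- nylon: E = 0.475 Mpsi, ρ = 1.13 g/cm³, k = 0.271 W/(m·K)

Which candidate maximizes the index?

silicon carbide

Screen on constraints: k ≥ 10.4 W/(m·K). Survivors: silicon carbide, stainless steel.
In SI units:
  silicon carbide: E = 405.5 GPa, ρ = 3124 kg/m³
  stainless steel: E = 190.3 GPa, ρ = 8057 kg/m³
  silicon carbide: M = 130 MN·m/kg
  stainless steel: M = 23.6 MN·m/kg
Silicon carbide has the largest M.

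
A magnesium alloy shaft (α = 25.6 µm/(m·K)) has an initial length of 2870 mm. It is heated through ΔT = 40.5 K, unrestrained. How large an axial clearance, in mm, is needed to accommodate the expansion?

ΔL = α·L₀·ΔT = 25.6×10⁻⁶ × 2870 mm × 40.50 K = 2.98 mm.

2.98 mm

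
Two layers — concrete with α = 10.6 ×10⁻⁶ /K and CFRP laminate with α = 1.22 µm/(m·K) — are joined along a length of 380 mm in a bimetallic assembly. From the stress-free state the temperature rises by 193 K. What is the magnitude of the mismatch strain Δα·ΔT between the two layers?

Δα = |10.6 − 1.22|×10⁻⁶/K = 9.38×10⁻⁶/K.
Mismatch strain = Δα·ΔT = 9.38×10⁻⁶ × 193.0 = 1.81×10⁻³.

1.81×10⁻³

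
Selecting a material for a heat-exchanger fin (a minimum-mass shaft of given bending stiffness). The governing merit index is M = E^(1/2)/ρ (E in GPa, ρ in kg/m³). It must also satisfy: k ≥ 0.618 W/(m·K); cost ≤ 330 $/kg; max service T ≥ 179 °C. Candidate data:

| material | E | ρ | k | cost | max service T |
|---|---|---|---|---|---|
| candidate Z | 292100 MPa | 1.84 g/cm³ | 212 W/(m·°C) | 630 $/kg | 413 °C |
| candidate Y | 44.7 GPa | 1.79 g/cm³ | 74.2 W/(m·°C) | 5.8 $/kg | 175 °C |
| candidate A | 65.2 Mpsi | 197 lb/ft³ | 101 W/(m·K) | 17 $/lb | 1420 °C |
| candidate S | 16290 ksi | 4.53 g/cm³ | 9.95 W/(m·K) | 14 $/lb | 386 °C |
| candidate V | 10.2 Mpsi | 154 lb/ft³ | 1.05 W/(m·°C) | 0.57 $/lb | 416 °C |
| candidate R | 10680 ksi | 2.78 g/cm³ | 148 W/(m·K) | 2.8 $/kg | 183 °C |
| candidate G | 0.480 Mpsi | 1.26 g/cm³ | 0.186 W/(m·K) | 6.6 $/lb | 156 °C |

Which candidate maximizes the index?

candidate A

Screen on constraints: k ≥ 0.618 W/(m·K); cost ≤ 330 $/kg; max service T ≥ 179 °C. Survivors: candidate A, candidate S, candidate V, candidate R.
In SI units:
  candidate A: E = 449.5 GPa, ρ = 3156 kg/m³
  candidate S: E = 112.3 GPa, ρ = 4530 kg/m³
  candidate V: E = 70.33 GPa, ρ = 2467 kg/m³
  candidate R: E = 73.64 GPa, ρ = 2780 kg/m³
  candidate A: M = 6.72×10⁻³
  candidate V: M = 3.40×10⁻³
  candidate R: M = 3.09×10⁻³
  candidate S: M = 2.34×10⁻³
Candidate A ranks first.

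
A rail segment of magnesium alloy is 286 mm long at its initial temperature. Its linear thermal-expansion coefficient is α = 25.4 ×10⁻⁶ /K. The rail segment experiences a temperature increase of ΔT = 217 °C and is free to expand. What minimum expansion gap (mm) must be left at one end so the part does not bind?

1.58 mm

ΔL = α·L₀·ΔT = 25.4×10⁻⁶ × 286 mm × 217.0 K = 1.58 mm.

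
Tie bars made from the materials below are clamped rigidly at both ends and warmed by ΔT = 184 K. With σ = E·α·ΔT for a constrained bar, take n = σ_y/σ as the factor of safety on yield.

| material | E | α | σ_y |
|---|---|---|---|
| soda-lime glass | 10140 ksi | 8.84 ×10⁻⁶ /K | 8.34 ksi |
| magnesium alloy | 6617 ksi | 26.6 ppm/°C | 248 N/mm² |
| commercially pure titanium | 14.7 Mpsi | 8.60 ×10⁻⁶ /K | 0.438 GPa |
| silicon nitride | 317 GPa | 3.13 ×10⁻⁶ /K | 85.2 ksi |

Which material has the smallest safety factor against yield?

soda-lime glass

Converting E to GPa, α to ×10⁻⁶/K, σ_y to MPa, then σ and n for each:
  soda-lime glass: E = 69.91, α = 8.84, σ_y = 57.50 → σ = 114 MPa, n = 0.506
  magnesium alloy: E = 45.62, α = 26.6, σ_y = 248.0 → σ = 223 MPa, n = 1.11
  commercially pure titanium: E = 101.4, α = 8.60, σ_y = 438.0 → σ = 160 MPa, n = 2.73
  silicon nitride: E = 317.0, α = 3.13, σ_y = 587.4 → σ = 183 MPa, n = 3.22
Smallest n: soda-lime glass with n = 0.506.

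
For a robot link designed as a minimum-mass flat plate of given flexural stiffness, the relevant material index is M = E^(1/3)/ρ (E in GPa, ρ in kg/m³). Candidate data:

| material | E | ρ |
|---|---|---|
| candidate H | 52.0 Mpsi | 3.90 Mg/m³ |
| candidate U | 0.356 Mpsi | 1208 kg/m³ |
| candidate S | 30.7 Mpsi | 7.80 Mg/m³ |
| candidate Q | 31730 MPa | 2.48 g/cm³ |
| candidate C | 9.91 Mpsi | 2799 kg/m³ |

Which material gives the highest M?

Putting every candidate on a common basis:
  candidate H: E = 358.5 GPa, ρ = 3900 kg/m³
  candidate U: E = 2.455 GPa, ρ = 1208 kg/m³
  candidate S: E = 211.7 GPa, ρ = 7800 kg/m³
  candidate Q: E = 31.73 GPa, ρ = 2480 kg/m³
  candidate C: E = 68.33 GPa, ρ = 2799 kg/m³
  candidate H: M = 1.82×10⁻³
  candidate C: M = 1.46×10⁻³
  candidate Q: M = 1.28×10⁻³
  candidate U: M = 1.12×10⁻³
  candidate S: M = 0.764×10⁻³
The maximum is for candidate H.

candidate H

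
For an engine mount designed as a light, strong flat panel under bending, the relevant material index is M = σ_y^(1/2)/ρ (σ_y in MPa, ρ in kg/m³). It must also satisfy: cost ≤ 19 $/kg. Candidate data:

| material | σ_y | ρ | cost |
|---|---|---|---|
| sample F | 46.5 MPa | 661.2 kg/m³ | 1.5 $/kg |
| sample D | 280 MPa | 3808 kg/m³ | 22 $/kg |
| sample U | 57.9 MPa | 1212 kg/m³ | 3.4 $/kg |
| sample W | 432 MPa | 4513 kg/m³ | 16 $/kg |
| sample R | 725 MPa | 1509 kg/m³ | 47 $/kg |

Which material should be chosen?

sample F

Screen on constraints: cost ≤ 19 $/kg. Survivors: sample F, sample U, sample W.
Evaluate M for each candidate:
  sample F: M = 10.3×10⁻³
  sample U: M = 6.28×10⁻³
  sample W: M = 4.61×10⁻³
Sample F has the largest M.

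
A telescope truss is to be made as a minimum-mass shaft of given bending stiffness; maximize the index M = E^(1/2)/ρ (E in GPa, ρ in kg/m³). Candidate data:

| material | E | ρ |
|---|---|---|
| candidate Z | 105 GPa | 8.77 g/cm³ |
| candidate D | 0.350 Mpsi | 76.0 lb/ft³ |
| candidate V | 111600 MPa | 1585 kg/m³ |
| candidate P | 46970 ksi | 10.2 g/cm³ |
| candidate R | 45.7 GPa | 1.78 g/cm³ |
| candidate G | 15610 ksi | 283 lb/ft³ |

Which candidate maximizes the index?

Normalizing units and computing the index:
  candidate Z: E = 105.0 GPa, ρ = 8770 kg/m³
  candidate D: E = 2.413 GPa, ρ = 1217 kg/m³
  candidate V: E = 111.6 GPa, ρ = 1585 kg/m³
  candidate P: E = 323.8 GPa, ρ = 10200 kg/m³
  candidate R: E = 45.70 GPa, ρ = 1780 kg/m³
  candidate G: E = 107.6 GPa, ρ = 4533 kg/m³
  candidate V: M = 6.67×10⁻³
  candidate R: M = 3.80×10⁻³
  candidate G: M = 2.29×10⁻³
  candidate P: M = 1.76×10⁻³
  candidate D: M = 1.28×10⁻³
  candidate Z: M = 1.17×10⁻³
The maximum is for candidate V.

candidate V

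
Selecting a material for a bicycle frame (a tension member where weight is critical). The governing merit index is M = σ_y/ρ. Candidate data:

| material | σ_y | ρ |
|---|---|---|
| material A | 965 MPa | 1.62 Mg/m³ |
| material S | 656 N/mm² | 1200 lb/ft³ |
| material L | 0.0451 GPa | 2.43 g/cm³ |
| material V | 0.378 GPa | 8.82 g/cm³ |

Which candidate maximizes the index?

material A

After converting to SI:
  material A: σ_y = 965.0 MPa, ρ = 1620 kg/m³
  material S: σ_y = 656.0 MPa, ρ = 19220 kg/m³
  material L: σ_y = 45.10 MPa, ρ = 2430 kg/m³
  material V: σ_y = 378.0 MPa, ρ = 8820 kg/m³
  material A: M = 596 kN·m/kg
  material V: M = 42.9 kN·m/kg
  material S: M = 34.1 kN·m/kg
  material L: M = 18.6 kN·m/kg
The maximum is for material A.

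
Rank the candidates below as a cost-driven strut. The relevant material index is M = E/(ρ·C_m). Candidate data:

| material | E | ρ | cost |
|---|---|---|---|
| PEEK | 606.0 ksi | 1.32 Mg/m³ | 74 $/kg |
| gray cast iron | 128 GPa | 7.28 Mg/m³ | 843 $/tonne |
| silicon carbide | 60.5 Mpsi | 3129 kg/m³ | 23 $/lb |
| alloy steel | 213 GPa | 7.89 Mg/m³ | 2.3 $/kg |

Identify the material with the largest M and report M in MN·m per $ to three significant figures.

gray cast iron, M = 20.9 MN·m per $

After converting to SI:
  PEEK: E = 4.178 GPa, ρ = 1320 kg/m³, cost = 74.00 $/kg
  gray cast iron: E = 128.0 GPa, ρ = 7280 kg/m³, cost = 0.8430 $/kg
  silicon carbide: E = 417.1 GPa, ρ = 3129 kg/m³, cost = 50.71 $/kg
  alloy steel: E = 213.0 GPa, ρ = 7890 kg/m³, cost = 2.300 $/kg
  gray cast iron: M = 20.9 MN·m per $
  alloy steel: M = 11.7 MN·m per $
  silicon carbide: M = 2.63 MN·m per $
  PEEK: M = 0.0428 MN·m per $
Highest index: gray cast iron.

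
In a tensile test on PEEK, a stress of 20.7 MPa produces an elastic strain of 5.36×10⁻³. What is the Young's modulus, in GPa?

3.86 GPa

E = σ/ε = 20.7 MPa / 5.36×10⁻³ = 3862 MPa = 3.86 GPa.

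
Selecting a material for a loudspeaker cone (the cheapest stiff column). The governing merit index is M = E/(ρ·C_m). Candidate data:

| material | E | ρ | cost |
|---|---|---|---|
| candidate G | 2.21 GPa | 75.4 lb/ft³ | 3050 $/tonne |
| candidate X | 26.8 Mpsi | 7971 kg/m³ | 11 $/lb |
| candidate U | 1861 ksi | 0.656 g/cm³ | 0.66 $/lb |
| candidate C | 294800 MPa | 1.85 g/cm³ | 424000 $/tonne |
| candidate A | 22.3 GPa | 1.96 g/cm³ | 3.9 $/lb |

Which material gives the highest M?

candidate U

Putting every candidate on a common basis:
  candidate G: E = 2.210 GPa, ρ = 1208 kg/m³, cost = 3.050 $/kg
  candidate X: E = 184.8 GPa, ρ = 7971 kg/m³, cost = 24.25 $/kg
  candidate U: E = 12.83 GPa, ρ = 656.0 kg/m³, cost = 1.455 $/kg
  candidate C: E = 294.8 GPa, ρ = 1850 kg/m³, cost = 424.0 $/kg
  candidate A: E = 22.30 GPa, ρ = 1960 kg/m³, cost = 8.598 $/kg
  candidate U: M = 13.4 MN·m per $
  candidate A: M = 1.32 MN·m per $
  candidate X: M = 0.956 MN·m per $
  candidate G: M = 0.600 MN·m per $
  candidate C: M = 0.376 MN·m per $
The maximum is for candidate U.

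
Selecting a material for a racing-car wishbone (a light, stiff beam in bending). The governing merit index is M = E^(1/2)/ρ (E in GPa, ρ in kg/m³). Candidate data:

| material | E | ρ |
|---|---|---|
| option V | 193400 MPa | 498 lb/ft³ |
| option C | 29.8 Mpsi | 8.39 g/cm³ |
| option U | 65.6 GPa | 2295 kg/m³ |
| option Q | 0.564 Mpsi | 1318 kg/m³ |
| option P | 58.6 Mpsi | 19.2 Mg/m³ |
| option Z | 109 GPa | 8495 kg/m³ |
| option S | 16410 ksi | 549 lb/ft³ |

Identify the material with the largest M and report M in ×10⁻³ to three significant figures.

Convert each candidate to consistent units, then evaluate M:
  option V: E = 193.4 GPa, ρ = 7977 kg/m³
  option C: E = 205.5 GPa, ρ = 8390 kg/m³
  option U: E = 65.60 GPa, ρ = 2295 kg/m³
  option Q: E = 3.889 GPa, ρ = 1318 kg/m³
  option P: E = 404.0 GPa, ρ = 19200 kg/m³
  option Z: E = 109.0 GPa, ρ = 8495 kg/m³
  option S: E = 113.1 GPa, ρ = 8794 kg/m³
  option U: M = 3.53×10⁻³
  option V: M = 1.74×10⁻³
  option C: M = 1.71×10⁻³
  option Q: M = 1.50×10⁻³
  option Z: M = 1.23×10⁻³
  option S: M = 1.21×10⁻³
  option P: M = 1.05×10⁻³
Option U ranks first.

option U, M = 3.53×10⁻³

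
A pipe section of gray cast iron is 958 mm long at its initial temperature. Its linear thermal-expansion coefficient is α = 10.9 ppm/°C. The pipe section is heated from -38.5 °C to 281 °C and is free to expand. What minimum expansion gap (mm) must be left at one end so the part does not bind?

ΔT = 281 − (-38.5) = 319.5 K.
ΔL = α·L₀·ΔT = 10.9×10⁻⁶ × 958 mm × 319.5 K = 3.34 mm.

3.34 mm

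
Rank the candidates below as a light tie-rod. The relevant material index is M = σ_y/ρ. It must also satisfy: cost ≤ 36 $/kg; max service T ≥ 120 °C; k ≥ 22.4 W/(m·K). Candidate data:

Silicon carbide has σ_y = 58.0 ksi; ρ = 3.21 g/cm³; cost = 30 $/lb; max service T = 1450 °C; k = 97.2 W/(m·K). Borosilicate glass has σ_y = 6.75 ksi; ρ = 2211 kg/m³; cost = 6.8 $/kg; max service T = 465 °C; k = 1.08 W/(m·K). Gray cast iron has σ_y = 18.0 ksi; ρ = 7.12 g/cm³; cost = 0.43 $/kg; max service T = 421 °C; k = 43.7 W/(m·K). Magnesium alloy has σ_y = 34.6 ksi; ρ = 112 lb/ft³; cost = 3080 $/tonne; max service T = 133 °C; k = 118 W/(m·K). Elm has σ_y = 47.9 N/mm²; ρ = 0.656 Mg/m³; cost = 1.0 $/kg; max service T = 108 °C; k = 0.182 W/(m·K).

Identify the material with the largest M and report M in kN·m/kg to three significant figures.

Screen on constraints: cost ≤ 36 $/kg; max service T ≥ 120 °C; k ≥ 22.4 W/(m·K). Survivors: gray cast iron, magnesium alloy.
Normalizing units and computing the index:
  gray cast iron: σ_y = 124.1 MPa, ρ = 7120 kg/m³
  magnesium alloy: σ_y = 238.6 MPa, ρ = 1794 kg/m³
  magnesium alloy: M = 133 kN·m/kg
  gray cast iron: M = 17.4 kN·m/kg
The maximum is for magnesium alloy.

magnesium alloy, M = 133 kN·m/kg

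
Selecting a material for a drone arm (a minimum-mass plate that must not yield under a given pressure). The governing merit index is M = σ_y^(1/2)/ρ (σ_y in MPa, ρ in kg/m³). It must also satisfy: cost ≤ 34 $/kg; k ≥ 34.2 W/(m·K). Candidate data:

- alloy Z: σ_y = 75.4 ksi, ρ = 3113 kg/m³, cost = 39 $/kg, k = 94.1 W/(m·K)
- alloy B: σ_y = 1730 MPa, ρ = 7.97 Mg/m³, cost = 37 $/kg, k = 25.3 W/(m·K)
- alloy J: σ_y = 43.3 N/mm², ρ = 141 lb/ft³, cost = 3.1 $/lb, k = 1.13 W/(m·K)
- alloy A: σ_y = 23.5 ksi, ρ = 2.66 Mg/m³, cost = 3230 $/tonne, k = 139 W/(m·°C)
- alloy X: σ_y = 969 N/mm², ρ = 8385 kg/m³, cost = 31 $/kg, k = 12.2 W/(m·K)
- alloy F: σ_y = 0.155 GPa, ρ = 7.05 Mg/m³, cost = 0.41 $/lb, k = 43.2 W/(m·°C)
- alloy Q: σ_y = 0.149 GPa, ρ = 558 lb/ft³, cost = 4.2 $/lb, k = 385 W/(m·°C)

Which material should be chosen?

Screen on constraints: cost ≤ 34 $/kg; k ≥ 34.2 W/(m·K). Survivors: alloy A, alloy F, alloy Q.
Convert each candidate to consistent units, then evaluate M:
  alloy A: σ_y = 162.0 MPa, ρ = 2660 kg/m³
  alloy F: σ_y = 155.0 MPa, ρ = 7050 kg/m³
  alloy Q: σ_y = 149.0 MPa, ρ = 8938 kg/m³
  alloy A: M = 4.79×10⁻³
  alloy F: M = 1.77×10⁻³
  alloy Q: M = 1.37×10⁻³
Highest index: alloy A.

alloy A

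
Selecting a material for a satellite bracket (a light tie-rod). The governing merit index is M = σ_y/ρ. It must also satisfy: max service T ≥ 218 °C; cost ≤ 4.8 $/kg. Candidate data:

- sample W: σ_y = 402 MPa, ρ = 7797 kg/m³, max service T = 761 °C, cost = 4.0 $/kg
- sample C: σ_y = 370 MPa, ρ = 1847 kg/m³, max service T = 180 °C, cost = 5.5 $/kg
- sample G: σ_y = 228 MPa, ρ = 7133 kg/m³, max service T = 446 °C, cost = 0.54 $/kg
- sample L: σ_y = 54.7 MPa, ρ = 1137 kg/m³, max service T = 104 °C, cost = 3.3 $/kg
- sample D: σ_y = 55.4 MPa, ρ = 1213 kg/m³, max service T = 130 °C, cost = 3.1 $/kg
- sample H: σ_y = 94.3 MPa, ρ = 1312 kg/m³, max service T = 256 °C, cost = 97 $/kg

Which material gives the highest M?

sample W

Screen on constraints: max service T ≥ 218 °C; cost ≤ 4.8 $/kg. Survivors: sample W, sample G.
Evaluate M for each candidate:
  sample W: M = 51.6 kN·m/kg
  sample G: M = 32.0 kN·m/kg
Sample W has the largest M.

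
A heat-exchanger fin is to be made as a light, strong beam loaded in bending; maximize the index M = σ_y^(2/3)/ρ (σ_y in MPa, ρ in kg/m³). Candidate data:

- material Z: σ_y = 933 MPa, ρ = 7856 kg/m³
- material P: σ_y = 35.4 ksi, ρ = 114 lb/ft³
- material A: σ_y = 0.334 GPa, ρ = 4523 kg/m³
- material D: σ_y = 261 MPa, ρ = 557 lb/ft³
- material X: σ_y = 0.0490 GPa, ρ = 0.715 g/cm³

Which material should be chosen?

material P

After converting to SI:
  material Z: σ_y = 933.0 MPa, ρ = 7856 kg/m³
  material P: σ_y = 244.1 MPa, ρ = 1826 kg/m³
  material A: σ_y = 334.0 MPa, ρ = 4523 kg/m³
  material D: σ_y = 261.0 MPa, ρ = 8922 kg/m³
  material X: σ_y = 49.00 MPa, ρ = 715.0 kg/m³
  material P: M = 21.4×10⁻³
  material X: M = 18.7×10⁻³
  material Z: M = 12.2×10⁻³
  material A: M = 10.6×10⁻³
  material D: M = 4.58×10⁻³
Highest index: material P.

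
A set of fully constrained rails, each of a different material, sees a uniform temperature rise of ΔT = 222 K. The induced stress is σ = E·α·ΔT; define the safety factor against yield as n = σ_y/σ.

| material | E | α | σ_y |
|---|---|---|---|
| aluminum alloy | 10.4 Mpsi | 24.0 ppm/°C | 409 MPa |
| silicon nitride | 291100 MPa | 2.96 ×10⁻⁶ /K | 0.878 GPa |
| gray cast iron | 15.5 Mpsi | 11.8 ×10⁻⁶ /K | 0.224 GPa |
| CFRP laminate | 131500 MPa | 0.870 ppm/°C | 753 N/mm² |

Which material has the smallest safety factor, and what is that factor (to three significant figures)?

gray cast iron, n = 0.800

Per material, after unit conversion:
  aluminum alloy: E = 71.71, α = 24.0, σ_y = 409.0 → σ = 382 MPa, n = 1.07
  silicon nitride: E = 291.1, α = 2.96, σ_y = 878.0 → σ = 191 MPa, n = 4.59
  gray cast iron: E = 106.9, α = 11.8, σ_y = 224.0 → σ = 280 MPa, n = 0.800
  CFRP laminate: E = 131.5, α = 0.870, σ_y = 753.0 → σ = 25.4 MPa, n = 29.6
Smallest n: gray cast iron with n = 0.800.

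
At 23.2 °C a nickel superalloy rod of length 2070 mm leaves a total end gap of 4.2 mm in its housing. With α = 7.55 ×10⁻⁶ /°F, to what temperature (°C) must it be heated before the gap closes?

172 °C

α = 7.55×10⁻⁶/°F × 9/5 = 13.6×10⁻⁶/K.
α·L₀·ΔT = 4.2 mm ⇒ ΔT = 4.2 / (13.6×10⁻⁶ × 2070.0) = 149.3 K.
T = 23.2 + 149.3 = 172.5 °C.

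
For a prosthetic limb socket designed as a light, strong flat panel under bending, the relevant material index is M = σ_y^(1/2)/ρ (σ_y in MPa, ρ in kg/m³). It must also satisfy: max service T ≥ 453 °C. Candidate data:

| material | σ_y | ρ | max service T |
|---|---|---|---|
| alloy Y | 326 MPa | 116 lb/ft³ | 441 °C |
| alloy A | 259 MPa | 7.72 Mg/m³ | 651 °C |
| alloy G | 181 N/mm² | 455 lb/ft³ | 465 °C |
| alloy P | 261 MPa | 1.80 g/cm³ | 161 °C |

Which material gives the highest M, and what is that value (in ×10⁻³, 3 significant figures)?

alloy A, M = 2.08×10⁻³

Screen on constraints: max service T ≥ 453 °C. Survivors: alloy A, alloy G.
Putting every candidate on a common basis:
  alloy A: σ_y = 259.0 MPa, ρ = 7720 kg/m³
  alloy G: σ_y = 181.0 MPa, ρ = 7288 kg/m³
  alloy A: M = 2.08×10⁻³
  alloy G: M = 1.85×10⁻³
Highest index: alloy A.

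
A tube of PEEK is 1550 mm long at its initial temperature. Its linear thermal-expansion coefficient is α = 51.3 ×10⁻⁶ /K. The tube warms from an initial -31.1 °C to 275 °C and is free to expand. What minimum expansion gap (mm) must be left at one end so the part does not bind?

ΔT = 275 − (-31.1) = 306.1 K.
ΔL = α·L₀·ΔT = 51.3×10⁻⁶ × 1550 mm × 306.1 K = 24.3 mm.

24.3 mm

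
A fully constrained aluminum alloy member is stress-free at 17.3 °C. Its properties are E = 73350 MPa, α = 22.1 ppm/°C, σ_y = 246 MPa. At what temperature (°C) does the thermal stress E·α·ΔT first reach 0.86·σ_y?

E = 73350 MPa = 73.35 GPa.
E·α·ΔT = 211.6 MPa ⇒ ΔT = 211.6 / (73.35×10³ × 22.1×10⁻⁶) = 130.5 K.
T = 17.3 + 130.5 = 147.8 °C.

148 °C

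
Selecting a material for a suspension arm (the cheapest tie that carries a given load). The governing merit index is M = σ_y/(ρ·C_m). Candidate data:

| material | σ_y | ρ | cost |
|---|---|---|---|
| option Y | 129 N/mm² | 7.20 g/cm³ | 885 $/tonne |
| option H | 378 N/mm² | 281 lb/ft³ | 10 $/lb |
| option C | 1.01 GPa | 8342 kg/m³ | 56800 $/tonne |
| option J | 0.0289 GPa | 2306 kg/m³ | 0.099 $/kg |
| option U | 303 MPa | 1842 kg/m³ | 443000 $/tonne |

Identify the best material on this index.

option J

In SI units:
  option Y: σ_y = 129.0 MPa, ρ = 7200 kg/m³, cost = 0.8850 $/kg
  option H: σ_y = 378.0 MPa, ρ = 4501 kg/m³, cost = 22.05 $/kg
  option C: σ_y = 1010 MPa, ρ = 8342 kg/m³, cost = 56.80 $/kg
  option J: σ_y = 28.90 MPa, ρ = 2306 kg/m³, cost = 0.09900 $/kg
  option U: σ_y = 303.0 MPa, ρ = 1842 kg/m³, cost = 443.0 $/kg
  option J: M = 127 kN·m per $
  option Y: M = 20.2 kN·m per $
  option H: M = 3.81 kN·m per $
  option C: M = 2.13 kN·m per $
  option U: M = 0.371 kN·m per $
Option J has the largest M.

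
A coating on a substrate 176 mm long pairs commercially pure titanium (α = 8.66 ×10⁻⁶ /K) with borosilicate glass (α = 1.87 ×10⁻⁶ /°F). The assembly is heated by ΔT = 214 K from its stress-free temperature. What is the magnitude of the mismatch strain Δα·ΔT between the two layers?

1.13×10⁻³

borosilicate glass: α = 1.87×10⁻⁶/°F × 9/5 = 3.37×10⁻⁶/K.
Δα = |8.66 − 3.37|×10⁻⁶/K = 5.29×10⁻⁶/K.
Mismatch strain = Δα·ΔT = 5.29×10⁻⁶ × 214.0 = 1.13×10⁻³.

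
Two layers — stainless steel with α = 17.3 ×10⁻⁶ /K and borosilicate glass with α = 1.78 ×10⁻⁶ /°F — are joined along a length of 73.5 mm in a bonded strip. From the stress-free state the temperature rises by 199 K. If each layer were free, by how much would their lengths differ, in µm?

206 µm

borosilicate glass: α = 1.78×10⁻⁶/°F × 9/5 = 3.20×10⁻⁶/K.
Δα = |17.3 − 3.20|×10⁻⁶/K = 14.1×10⁻⁶/K.
ΔL_mismatch = Δα·L·ΔT = 14.1×10⁻⁶ × 73.5 mm × 199.0 K = 206 µm.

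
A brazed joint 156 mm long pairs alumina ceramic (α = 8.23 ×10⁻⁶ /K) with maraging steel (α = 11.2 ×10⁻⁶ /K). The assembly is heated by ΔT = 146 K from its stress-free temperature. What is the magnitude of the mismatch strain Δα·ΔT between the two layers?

4.34×10⁻⁴

Δα = |8.23 − 11.2|×10⁻⁶/K = 2.97×10⁻⁶/K.
Mismatch strain = Δα·ΔT = 2.97×10⁻⁶ × 146.0 = 4.34×10⁻⁴.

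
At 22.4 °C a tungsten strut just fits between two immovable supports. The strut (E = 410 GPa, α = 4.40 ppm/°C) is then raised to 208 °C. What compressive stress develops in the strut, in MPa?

335 MPa

ΔT = 185.6 K. Constrained thermal stress σ = E·α·ΔT = 410.0×10³ MPa × 4.40×10⁻⁶ × 185.6 = 335 MPa (compressive).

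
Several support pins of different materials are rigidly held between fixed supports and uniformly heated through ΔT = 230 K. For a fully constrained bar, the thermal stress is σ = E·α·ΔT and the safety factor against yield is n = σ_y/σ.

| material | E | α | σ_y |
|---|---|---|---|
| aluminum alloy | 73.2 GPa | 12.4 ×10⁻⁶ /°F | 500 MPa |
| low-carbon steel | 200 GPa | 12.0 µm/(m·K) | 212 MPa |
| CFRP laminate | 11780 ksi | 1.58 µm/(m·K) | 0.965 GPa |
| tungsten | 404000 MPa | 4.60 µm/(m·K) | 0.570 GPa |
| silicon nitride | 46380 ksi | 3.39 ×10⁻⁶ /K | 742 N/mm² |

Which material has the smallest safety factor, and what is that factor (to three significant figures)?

With everything in SI (GPa, ×10⁻⁶/K, MPa):
  aluminum alloy: E = 73.20, α = 22.3, σ_y = 500.0 → σ = 376 MPa, n = 1.33
  low-carbon steel: E = 200.0, α = 12.0, σ_y = 212.0 → σ = 552 MPa, n = 0.384
  CFRP laminate: E = 81.22, α = 1.58, σ_y = 965.0 → σ = 29.5 MPa, n = 32.7
  tungsten: E = 404.0, α = 4.60, σ_y = 570.0 → σ = 427 MPa, n = 1.33
  silicon nitride: E = 319.8, α = 3.39, σ_y = 742.0 → σ = 249 MPa, n = 2.98
Smallest n: low-carbon steel with n = 0.384.

low-carbon steel, n = 0.384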